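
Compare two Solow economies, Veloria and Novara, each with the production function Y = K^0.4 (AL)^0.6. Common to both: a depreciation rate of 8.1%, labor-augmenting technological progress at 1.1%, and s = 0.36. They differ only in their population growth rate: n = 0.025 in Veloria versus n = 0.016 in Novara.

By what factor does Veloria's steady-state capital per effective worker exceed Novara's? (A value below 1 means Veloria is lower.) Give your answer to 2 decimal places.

ratio ≈ 0.88

Steady-state k* = [s/(n + g + δ)]^(1/(1−α)), so the ratio is [ (s_V/(n + g + δ)_V) / (s_N/(n + g + δ)_N) ]^1.6667.
s_V/(n + g + δ)_V = 0.36/0.117 = 3.0769; s_N/(n + g + δ)_N = 0.36/0.108 = 3.3333.
Ratio = (3.0769/3.3333)^1.6667 = 0.9231^1.6667 ≈ 0.8751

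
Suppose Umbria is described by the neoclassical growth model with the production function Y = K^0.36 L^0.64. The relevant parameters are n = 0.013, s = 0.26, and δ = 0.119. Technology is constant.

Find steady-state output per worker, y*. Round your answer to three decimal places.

Steady state requires s·f(k) = (n + δ)·k, i.e. s·k^α = (n + δ)·k.
Rearranging, k^(1−α) = s / (n + δ).
k^0.64 = 0.26 / (0.013 + 0.119) = 0.26 / 0.132 = 1.9697
k* = 1.9697^(1/0.64) ≈ 2.8840
y* = (k*)^α = 2.8840^0.36 ≈ 1.4642

y* = 1.464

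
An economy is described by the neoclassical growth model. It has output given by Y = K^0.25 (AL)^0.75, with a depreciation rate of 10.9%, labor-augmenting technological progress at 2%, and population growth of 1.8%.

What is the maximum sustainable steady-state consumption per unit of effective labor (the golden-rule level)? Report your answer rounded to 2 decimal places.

At the golden rule, f'(k) = n + g + δ, so α·k^(α−1) = n + g + δ and k_gold = (α/(n + g + δ))^(1/(1−α)).
k_gold = (0.25/0.147)^(1/0.75) = 1.7007^1.3333 ≈ 2.0300
c_gold = f(k_gold) − (n + g + δ)·k_gold = 1.1936 − 0.147×2.0300 ≈ 0.8952

c_gold ≈ 0.90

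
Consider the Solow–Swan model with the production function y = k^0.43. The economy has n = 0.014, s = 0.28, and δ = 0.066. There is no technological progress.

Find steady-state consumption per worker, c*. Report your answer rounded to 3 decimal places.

c* ≈ 1.853

At the steady state, Δk = 0, so s·k^α = (n + δ)·k.
Dividing both sides by k: k^(1−α) = s / (n + δ).
k^0.57 = 0.28 / (0.014 + 0.066) = 0.28 / 0.080 = 3.5000
k* = 3.5000^(1/0.57) ≈ 9.0054
y* = (k*)^α = 9.0054^0.43 ≈ 2.5730
c* = (1 − s)·y* = (1 − 0.28) × 2.5730 ≈ 1.8526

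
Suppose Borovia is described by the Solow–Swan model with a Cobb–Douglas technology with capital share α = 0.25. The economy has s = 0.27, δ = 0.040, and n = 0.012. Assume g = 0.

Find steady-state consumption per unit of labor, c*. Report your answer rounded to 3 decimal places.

c* = 1.264

In steady state, investment equals break-even investment: s·k^α = (n + δ)·k.
Rearranging, k^(1−α) = s / (n + δ).
k^0.75 = 0.27 / (0.012 + 0.040) = 0.27 / 0.052 = 5.1923
k* = 5.1923^(1/0.75) ≈ 8.9911
y* = (k*)^α = 8.9911^0.25 ≈ 1.7316
c* = (1 − s)·y* = (1 − 0.27) × 1.7316 ≈ 1.2641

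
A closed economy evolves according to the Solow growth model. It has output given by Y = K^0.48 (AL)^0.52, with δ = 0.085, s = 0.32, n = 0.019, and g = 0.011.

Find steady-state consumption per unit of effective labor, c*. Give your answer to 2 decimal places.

Steady state requires s·f(k) = (n + g + δ)·k, i.e. s·k^α = (n + g + δ)·k.
Rearranging, k^(1−α) = s / (n + g + δ).
k^0.52 = 0.32 / (0.019 + 0.011 + 0.085) = 0.32 / 0.115 = 2.7826
k* = 2.7826^(1/0.52) ≈ 7.1567
y* = (k*)^α = 7.1567^0.48 ≈ 2.5719
c* = (1 − s)·y* = (1 − 0.32) × 2.5719 ≈ 1.7489

c* ≈ 1.75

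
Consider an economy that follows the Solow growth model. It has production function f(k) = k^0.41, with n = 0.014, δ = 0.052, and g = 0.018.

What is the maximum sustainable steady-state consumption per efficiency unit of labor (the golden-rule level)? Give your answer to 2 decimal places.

c_gold ≈ 1.78

At the golden rule, f'(k) = n + g + δ, so α·k^(α−1) = n + g + δ and k_gold = (α/(n + g + δ))^(1/(1−α)).
k_gold = (0.41/0.084)^(1/0.59) = 4.8810^1.6949 ≈ 14.6877
c_gold = f(k_gold) − (n + g + δ)·k_gold = 3.0092 − 0.084×14.6877 ≈ 1.7754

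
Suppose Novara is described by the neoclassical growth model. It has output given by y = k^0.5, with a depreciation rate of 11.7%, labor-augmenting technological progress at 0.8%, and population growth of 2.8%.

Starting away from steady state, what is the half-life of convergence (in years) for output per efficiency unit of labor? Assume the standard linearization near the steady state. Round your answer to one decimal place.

Near the steady state the convergence rate is λ = (1 − α)(n + g + δ).
λ = (1 − 0.5) × 0.153 = 0.5 × 0.153 = 0.0765
Half-life = ln 2 / λ = 0.6931 / 0.0765 ≈ 9.06 years

t_½ ≈ 9.1 years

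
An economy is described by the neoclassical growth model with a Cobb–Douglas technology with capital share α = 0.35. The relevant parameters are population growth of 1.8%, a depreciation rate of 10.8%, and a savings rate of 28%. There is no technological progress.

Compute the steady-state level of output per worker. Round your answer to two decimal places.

y* ≈ 1.54

Steady state requires s·f(k) = (n + δ)·k, i.e. s·k^α = (n + δ)·k.
Dividing both sides by k: k^(1−α) = s / (n + δ).
k^0.65 = 0.28 / (0.018 + 0.108) = 0.28 / 0.126 = 2.2222
k* = 2.2222^(1/0.65) ≈ 3.4160
y* = (k*)^α = 3.4160^0.35 ≈ 1.5372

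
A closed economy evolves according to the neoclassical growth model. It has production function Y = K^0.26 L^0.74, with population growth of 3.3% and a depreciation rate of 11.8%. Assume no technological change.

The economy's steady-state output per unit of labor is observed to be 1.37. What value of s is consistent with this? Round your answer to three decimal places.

s ≈ 0.370

Steady state requires s·f(k) = (n + δ)·k, i.e. s·k^α = (n + δ)·k.
Since y* = [s/(n + δ)]^(α/(1−α)), we have s/(n + δ) = (y*)^((1−α)/α) = 1.37^2.8462 = 2.4498.
Therefore s = 2.4498 × (n + δ) = 2.4498 × 0.151 = 0.3699.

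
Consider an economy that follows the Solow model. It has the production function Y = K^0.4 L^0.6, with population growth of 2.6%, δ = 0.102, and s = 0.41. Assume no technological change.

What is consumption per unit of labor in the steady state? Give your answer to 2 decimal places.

At the steady state, Δk = 0, so s·k^α = (n + δ)·k.
Dividing both sides by k: k^(1−α) = s / (n + δ).
k^0.6 = 0.41 / (0.026 + 0.102) = 0.41 / 0.128 = 3.2031
k* = 3.2031^(1/0.6) ≈ 6.9601
y* = (k*)^α = 6.9601^0.4 ≈ 2.1729
c* = (1 − s)·y* = (1 − 0.41) × 2.1729 ≈ 1.2820

c* ≈ 1.28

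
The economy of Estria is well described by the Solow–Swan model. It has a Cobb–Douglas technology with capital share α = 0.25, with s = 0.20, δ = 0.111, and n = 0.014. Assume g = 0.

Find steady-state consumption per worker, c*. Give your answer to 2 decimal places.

In steady state, investment equals break-even investment: s·k^α = (n + δ)·k.
Rearranging, k^(1−α) = s / (n + δ).
k^0.75 = 0.20 / (0.014 + 0.111) = 0.20 / 0.125 = 1.6000
k* = 1.6000^(1/0.75) ≈ 1.8714
y* = (k*)^α = 1.8714^0.25 ≈ 1.1696
c* = (1 − s)·y* = (1 − 0.20) × 1.1696 ≈ 0.9357

c* = 0.94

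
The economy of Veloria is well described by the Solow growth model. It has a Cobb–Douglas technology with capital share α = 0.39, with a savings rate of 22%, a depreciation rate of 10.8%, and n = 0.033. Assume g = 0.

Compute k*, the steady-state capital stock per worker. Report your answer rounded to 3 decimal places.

k* = 2.074

At the steady state, Δk = 0, so s·k^α = (n + δ)·k.
Rearranging, k^(1−α) = s / (n + δ).
k^0.61 = 0.22 / (0.033 + 0.108) = 0.22 / 0.141 = 1.5603
k* = 1.5603^(1/0.61) ≈ 2.0736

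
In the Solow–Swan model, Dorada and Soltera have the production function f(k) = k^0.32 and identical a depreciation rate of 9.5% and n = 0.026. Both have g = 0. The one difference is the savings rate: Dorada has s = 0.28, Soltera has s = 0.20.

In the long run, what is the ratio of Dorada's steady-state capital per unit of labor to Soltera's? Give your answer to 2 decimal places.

Steady-state k* = [s/(n + δ)]^(1/(1−α)), so the ratio is [ (s_D/(n + δ)_D) / (s_S/(n + δ)_S) ]^1.4706.
s_D/(n + δ)_D = 0.28/0.121 = 2.3140; s_S/(n + δ)_S = 0.20/0.121 = 1.6529.
Ratio = (2.3140/1.6529)^1.4706 = 1.4000^1.4706 ≈ 1.6402

k*_D / k*_S ≈ 1.64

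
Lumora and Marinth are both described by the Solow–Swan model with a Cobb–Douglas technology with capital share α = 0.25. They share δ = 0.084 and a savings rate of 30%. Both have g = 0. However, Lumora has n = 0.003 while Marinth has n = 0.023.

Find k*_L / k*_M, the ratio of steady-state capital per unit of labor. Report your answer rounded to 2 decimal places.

Steady-state k* = [s/(n + δ)]^(1/(1−α)), so the ratio is [ (s_L/(n + δ)_L) / (s_M/(n + δ)_M) ]^1.3333.
s_L/(n + δ)_L = 0.30/0.087 = 3.4483; s_M/(n + δ)_M = 0.30/0.107 = 2.8037.
Ratio = (3.4483/2.8037)^1.3333 = 1.2299^1.3333 ≈ 1.3177

k*_L / k*_M ≈ 1.32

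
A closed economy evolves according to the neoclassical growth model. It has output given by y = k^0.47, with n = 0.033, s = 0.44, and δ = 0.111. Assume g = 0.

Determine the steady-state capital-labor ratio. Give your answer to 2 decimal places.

k* ≈ 8.23

At the steady state, Δk = 0, so s·k^α = (n + δ)·k.
Rearranging, k^(1−α) = s / (n + δ).
k^0.53 = 0.44 / (0.033 + 0.111) = 0.44 / 0.144 = 3.0556
k* = 3.0556^(1/0.53) ≈ 8.2277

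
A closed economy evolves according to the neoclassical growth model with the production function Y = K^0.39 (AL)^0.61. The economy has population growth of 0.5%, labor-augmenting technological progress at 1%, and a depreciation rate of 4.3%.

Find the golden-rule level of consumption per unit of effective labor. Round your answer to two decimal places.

At the golden rule, f'(k) = n + g + δ, so α·k^(α−1) = n + g + δ and k_gold = (α/(n + g + δ))^(1/(1−α)).
k_gold = (0.39/0.058)^(1/0.61) = 6.7241^1.6393 ≈ 22.7374
c_gold = f(k_gold) − (n + g + δ)·k_gold = 3.3817 − 0.058×22.7374 ≈ 2.0629

c_gold ≈ 2.06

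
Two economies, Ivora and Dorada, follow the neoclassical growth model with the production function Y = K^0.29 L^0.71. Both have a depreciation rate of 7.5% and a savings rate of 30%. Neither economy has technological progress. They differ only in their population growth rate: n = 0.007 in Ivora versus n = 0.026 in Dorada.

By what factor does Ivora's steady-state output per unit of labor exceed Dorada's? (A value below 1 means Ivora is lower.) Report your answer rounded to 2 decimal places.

ratio ≈ 1.09

Steady-state y* = [s/(n + δ)]^(α/(1−α)), so the ratio is [ (s_I/(n + δ)_I) / (s_D/(n + δ)_D) ]^0.4085.
s_I/(n + δ)_I = 0.30/0.082 = 3.6585; s_D/(n + δ)_D = 0.30/0.101 = 2.9703.
Ratio = (3.6585/2.9703)^0.4085 = 1.2317^0.4085 ≈ 1.0889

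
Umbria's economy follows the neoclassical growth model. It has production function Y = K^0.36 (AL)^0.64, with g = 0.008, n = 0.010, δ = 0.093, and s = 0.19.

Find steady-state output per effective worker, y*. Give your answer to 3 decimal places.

y* = 1.353

In steady state, investment equals break-even investment: s·k^α = (n + g + δ)·k.
Dividing both sides by k: k^(1−α) = s / (n + g + δ).
k^0.64 = 0.19 / (0.010 + 0.008 + 0.093) = 0.19 / 0.111 = 1.7117
k* = 1.7117^(1/0.64) ≈ 2.3160
y* = (k*)^α = 2.3160^0.36 ≈ 1.3530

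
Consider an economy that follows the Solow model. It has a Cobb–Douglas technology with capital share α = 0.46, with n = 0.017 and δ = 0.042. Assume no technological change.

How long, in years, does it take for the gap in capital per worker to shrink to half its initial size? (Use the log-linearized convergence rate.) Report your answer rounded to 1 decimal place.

half-life ≈ 21.8 years

Near the steady state the convergence rate is λ = (1 − α)(n + δ).
λ = (1 − 0.46) × 0.059 = 0.54 × 0.059 = 0.03186
Half-life = ln 2 / λ = 0.6931 / 0.03186 ≈ 21.75 years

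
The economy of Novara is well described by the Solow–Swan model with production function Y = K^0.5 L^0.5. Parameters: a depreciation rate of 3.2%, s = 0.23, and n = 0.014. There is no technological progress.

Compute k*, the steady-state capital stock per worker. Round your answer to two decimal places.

Steady state requires s·f(k) = (n + δ)·k, i.e. s·k^α = (n + δ)·k.
Rearranging, k^(1−α) = s / (n + δ).
k^0.5 = 0.23 / (0.014 + 0.032) = 0.23 / 0.046 = 5.0000
k* = 5.0000^(1/0.5) ≈ 25.0000

k* ≈ 25.00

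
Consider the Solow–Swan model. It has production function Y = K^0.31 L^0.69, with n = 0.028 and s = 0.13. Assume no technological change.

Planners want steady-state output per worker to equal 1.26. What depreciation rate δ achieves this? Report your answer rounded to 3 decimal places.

δ ≈ 0.050

In steady state, investment equals break-even investment: s·k^α = (n + δ)·k.
Since y* = [s/(n + δ)]^(α/(1−α)), we have s/(n + δ) = (y*)^((1−α)/α) = 1.26^2.2258 = 1.6726.
Therefore n + δ = s / 1.6726 = 0.13 / 1.6726 = 0.0777, so δ = 0.0777 − 0.028 = 0.0497.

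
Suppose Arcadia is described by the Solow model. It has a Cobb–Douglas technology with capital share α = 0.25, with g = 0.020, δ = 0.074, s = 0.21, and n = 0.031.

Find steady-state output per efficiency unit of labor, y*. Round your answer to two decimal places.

In steady state, investment equals break-even investment: s·k^α = (n + g + δ)·k.
Dividing both sides by k: k^(1−α) = s / (n + g + δ).
k^0.75 = 0.21 / (0.031 + 0.020 + 0.074) = 0.21 / 0.125 = 1.6800
k* = 1.6800^(1/0.75) ≈ 1.9972
y* = (k*)^α = 1.9972^0.25 ≈ 1.1888

y* ≈ 1.19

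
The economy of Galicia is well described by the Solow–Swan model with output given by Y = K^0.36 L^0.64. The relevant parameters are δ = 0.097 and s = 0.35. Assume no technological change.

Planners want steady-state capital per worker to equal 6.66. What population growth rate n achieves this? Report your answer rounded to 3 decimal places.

n ≈ 0.007

At the steady state, Δk = 0, so s·k^α = (n + δ)·k.
So s / (n + δ) = (k*)^(1−α) = 6.66^0.64 = 3.3653.
Therefore n + δ = s / 3.3653 = 0.35 / 3.3653 = 0.1040, so n = 0.1040 − 0.097 = 0.0070.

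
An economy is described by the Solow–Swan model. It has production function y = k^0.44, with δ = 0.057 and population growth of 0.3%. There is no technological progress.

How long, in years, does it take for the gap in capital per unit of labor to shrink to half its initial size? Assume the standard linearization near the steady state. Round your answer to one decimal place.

Near the steady state the convergence rate is λ = (1 − α)(n + δ).
λ = (1 − 0.44) × 0.060 = 0.56 × 0.060 = 0.0336
Half-life = ln 2 / λ = 0.6931 / 0.0336 ≈ 20.63 years

t_½ ≈ 20.6 years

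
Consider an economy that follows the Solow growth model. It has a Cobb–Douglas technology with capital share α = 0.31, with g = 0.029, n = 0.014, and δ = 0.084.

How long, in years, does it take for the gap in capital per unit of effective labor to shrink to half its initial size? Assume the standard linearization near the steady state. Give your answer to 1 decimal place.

t_½ ≈ 7.9 years

Near the steady state the convergence rate is λ = (1 − α)(n + g + δ).
λ = (1 − 0.31) × 0.127 = 0.69 × 0.127 = 0.08763
Half-life = ln 2 / λ = 0.6931 / 0.08763 ≈ 7.91 years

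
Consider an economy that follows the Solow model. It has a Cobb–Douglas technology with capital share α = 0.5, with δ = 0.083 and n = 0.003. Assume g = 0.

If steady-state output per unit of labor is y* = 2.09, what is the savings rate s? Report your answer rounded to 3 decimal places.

Steady state requires s·f(k) = (n + δ)·k, i.e. s·k^α = (n + δ)·k.
Since y* = [s/(n + δ)]^(α/(1−α)), we have s/(n + δ) = (y*)^((1−α)/α) = 2.09^1 = 2.0900.
Therefore s = 2.0900 × (n + δ) = 2.0900 × 0.086 = 0.1797.

s ≈ 0.180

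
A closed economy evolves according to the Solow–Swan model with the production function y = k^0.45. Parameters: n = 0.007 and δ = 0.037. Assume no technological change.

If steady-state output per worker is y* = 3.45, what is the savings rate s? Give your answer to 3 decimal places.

Steady state requires s·f(k) = (n + δ)·k, i.e. s·k^α = (n + δ)·k.
Since y* = [s/(n + δ)]^(α/(1−α)), we have s/(n + δ) = (y*)^((1−α)/α) = 3.45^1.2222 = 4.5428.
Therefore s = 4.5428 × (n + δ) = 4.5428 × 0.044 = 0.1999.

s ≈ 0.200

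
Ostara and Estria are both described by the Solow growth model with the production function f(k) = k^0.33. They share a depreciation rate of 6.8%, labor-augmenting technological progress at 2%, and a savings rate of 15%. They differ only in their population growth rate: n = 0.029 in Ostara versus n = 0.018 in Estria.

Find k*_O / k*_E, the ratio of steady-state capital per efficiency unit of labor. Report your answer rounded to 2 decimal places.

Steady-state k* = [s/(n + g + δ)]^(1/(1−α)), so the ratio is [ (s_O/(n + g + δ)_O) / (s_E/(n + g + δ)_E) ]^1.4925.
s_O/(n + g + δ)_O = 0.15/0.117 = 1.2821; s_E/(n + g + δ)_E = 0.15/0.106 = 1.4151.
Ratio = (1.2821/1.4151)^1.4925 = 0.9060^1.4925 ≈ 0.8630

k*_O / k*_E ≈ 0.86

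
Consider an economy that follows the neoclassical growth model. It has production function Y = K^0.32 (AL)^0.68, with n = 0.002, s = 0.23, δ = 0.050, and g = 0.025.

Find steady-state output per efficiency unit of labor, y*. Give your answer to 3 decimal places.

y* ≈ 1.674

At the steady state, Δk = 0, so s·k^α = (n + g + δ)·k.
Rearranging, k^(1−α) = s / (n + g + δ).
k^0.68 = 0.23 / (0.002 + 0.025 + 0.050) = 0.23 / 0.077 = 2.9870
k* = 2.9870^(1/0.68) ≈ 4.9989
y* = (k*)^α = 4.9989^0.32 ≈ 1.6736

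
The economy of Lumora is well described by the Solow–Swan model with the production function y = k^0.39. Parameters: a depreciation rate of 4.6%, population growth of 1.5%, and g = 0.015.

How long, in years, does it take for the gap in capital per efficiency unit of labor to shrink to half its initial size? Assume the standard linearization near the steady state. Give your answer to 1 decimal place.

Near the steady state the convergence rate is λ = (1 − α)(n + g + δ).
λ = (1 − 0.39) × 0.076 = 0.61 × 0.076 = 0.04636
Half-life = ln 2 / λ = 0.6931 / 0.04636 ≈ 14.95 years

about 15.0 years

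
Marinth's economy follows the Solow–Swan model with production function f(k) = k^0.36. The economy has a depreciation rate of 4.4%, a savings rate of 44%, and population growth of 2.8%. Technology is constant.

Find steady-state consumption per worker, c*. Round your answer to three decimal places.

c* = 1.550

In steady state, investment equals break-even investment: s·k^α = (n + δ)·k.
Rearranging, k^(1−α) = s / (n + δ).
k^0.64 = 0.44 / (0.028 + 0.044) = 0.44 / 0.072 = 6.1111
k* = 6.1111^(1/0.64) ≈ 16.9165
y* = (k*)^α = 16.9165^0.36 ≈ 2.7682
c* = (1 − s)·y* = (1 − 0.44) × 2.7682 ≈ 1.5502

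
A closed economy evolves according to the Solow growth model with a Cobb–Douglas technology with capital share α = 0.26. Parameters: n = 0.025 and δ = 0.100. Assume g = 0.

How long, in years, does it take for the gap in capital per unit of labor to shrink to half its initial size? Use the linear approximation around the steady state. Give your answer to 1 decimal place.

Near the steady state the convergence rate is λ = (1 − α)(n + δ).
λ = (1 − 0.26) × 0.125 = 0.74 × 0.125 = 0.0925
Half-life = ln 2 / λ = 0.6931 / 0.0925 ≈ 7.49 years

half-life ≈ 7.5 years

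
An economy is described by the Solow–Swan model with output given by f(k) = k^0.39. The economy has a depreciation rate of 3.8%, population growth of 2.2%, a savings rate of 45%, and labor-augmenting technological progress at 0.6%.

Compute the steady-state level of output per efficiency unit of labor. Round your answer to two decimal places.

At the steady state, Δk = 0, so s·k^α = (n + g + δ)·k.
Rearranging, k^(1−α) = s / (n + g + δ).
k^0.61 = 0.45 / (0.022 + 0.006 + 0.038) = 0.45 / 0.066 = 6.8182
k* = 6.8182^(1/0.61) ≈ 23.2633
y* = (k*)^α = 23.2633^0.39 ≈ 3.4119

y* = 3.41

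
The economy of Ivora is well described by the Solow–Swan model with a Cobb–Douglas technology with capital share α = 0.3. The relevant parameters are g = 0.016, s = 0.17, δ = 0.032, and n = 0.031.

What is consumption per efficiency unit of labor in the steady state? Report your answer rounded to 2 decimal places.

c* = 1.15

At the steady state, Δk = 0, so s·k^α = (n + g + δ)·k.
Rearranging, k^(1−α) = s / (n + g + δ).
k^0.7 = 0.17 / (0.031 + 0.016 + 0.032) = 0.17 / 0.079 = 2.1519
k* = 2.1519^(1/0.7) ≈ 2.9885
y* = (k*)^α = 2.9885^0.3 ≈ 1.3888
c* = (1 − s)·y* = (1 − 0.17) × 1.3888 ≈ 1.1527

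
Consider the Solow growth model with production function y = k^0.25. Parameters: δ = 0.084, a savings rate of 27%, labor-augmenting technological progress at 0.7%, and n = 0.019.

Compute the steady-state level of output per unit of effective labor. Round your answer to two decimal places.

Steady state requires s·f(k) = (n + g + δ)·k, i.e. s·k^α = (n + g + δ)·k.
Dividing both sides by k: k^(1−α) = s / (n + g + δ).
k^0.75 = 0.27 / (0.019 + 0.007 + 0.084) = 0.27 / 0.110 = 2.4545
k* = 2.4545^(1/0.75) ≈ 3.3109
y* = (k*)^α = 3.3109^0.25 ≈ 1.3489

y* = 1.35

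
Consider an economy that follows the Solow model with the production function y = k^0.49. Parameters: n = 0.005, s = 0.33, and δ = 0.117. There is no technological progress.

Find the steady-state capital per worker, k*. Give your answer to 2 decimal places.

In steady state, investment equals break-even investment: s·k^α = (n + δ)·k.
Dividing both sides by k: k^(1−α) = s / (n + δ).
k^0.51 = 0.33 / (0.005 + 0.117) = 0.33 / 0.122 = 2.7049
k* = 2.7049^(1/0.51) ≈ 7.0365

k* ≈ 7.04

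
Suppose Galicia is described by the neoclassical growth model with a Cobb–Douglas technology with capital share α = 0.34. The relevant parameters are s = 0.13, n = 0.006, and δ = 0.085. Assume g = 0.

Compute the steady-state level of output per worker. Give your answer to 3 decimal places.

At the steady state, Δk = 0, so s·k^α = (n + δ)·k.
Rearranging, k^(1−α) = s / (n + δ).
k^0.66 = 0.13 / (0.006 + 0.085) = 0.13 / 0.091 = 1.4286
k* = 1.4286^(1/0.66) ≈ 1.7168
y* = (k*)^α = 1.7168^0.34 ≈ 1.2017

y* = 1.202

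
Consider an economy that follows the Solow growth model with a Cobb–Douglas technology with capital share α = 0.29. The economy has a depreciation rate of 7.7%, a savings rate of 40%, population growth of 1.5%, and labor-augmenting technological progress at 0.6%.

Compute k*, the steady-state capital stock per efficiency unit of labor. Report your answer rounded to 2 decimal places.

In steady state, investment equals break-even investment: s·k^α = (n + g + δ)·k.
Dividing both sides by k: k^(1−α) = s / (n + g + δ).
k^0.71 = 0.40 / (0.015 + 0.006 + 0.077) = 0.40 / 0.098 = 4.0816
k* = 4.0816^(1/0.71) ≈ 7.2498

k* = 7.25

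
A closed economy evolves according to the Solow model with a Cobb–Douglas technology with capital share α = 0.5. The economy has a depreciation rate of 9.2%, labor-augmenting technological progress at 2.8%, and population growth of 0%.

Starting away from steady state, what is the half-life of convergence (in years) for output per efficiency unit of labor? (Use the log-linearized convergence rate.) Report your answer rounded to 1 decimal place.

about 11.6 years

Near the steady state the convergence rate is λ = (1 − α)(n + g + δ).
λ = (1 − 0.5) × 0.120 = 0.5 × 0.120 = 0.0600
Half-life = ln 2 / λ = 0.6931 / 0.0600 ≈ 11.55 years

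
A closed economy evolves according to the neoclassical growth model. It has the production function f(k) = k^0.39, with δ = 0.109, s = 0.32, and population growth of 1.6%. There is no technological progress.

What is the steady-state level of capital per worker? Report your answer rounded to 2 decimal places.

k* = 4.67

In steady state, investment equals break-even investment: s·k^α = (n + δ)·k.
Rearranging, k^(1−α) = s / (n + δ).
k^0.61 = 0.32 / (0.016 + 0.109) = 0.32 / 0.125 = 2.5600
k* = 2.5600^(1/0.61) ≈ 4.6692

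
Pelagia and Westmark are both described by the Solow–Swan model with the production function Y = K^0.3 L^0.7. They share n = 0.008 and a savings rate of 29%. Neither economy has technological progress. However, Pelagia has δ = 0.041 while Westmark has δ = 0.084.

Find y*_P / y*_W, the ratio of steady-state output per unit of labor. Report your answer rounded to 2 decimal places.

Steady-state y* = [s/(n + δ)]^(α/(1−α)), so the ratio is [ (s_P/(n + δ)_P) / (s_W/(n + δ)_W) ]^0.4286.
s_P/(n + δ)_P = 0.29/0.049 = 5.9184; s_W/(n + δ)_W = 0.29/0.092 = 3.1522.
Ratio = (5.9184/3.1522)^0.4286 = 1.8775^0.4286 ≈ 1.3100

ratio ≈ 1.31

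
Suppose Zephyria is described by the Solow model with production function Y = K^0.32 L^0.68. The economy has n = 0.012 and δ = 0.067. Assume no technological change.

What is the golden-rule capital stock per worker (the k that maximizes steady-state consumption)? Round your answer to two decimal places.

The golden rule sets f'(k) = n + δ, i.e. α·k^(α−1) = n + δ.
So k^(1−α) = α / (n + δ) = 0.32 / 0.079 = 4.0506.
k_gold = 4.0506^(1/0.68) ≈ 7.8237

k_gold ≈ 7.82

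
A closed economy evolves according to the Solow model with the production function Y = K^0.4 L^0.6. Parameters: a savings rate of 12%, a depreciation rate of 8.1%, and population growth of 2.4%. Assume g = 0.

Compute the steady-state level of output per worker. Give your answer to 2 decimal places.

y* ≈ 1.09

At the steady state, Δk = 0, so s·k^α = (n + δ)·k.
Rearranging, k^(1−α) = s / (n + δ).
k^0.6 = 0.12 / (0.024 + 0.081) = 0.12 / 0.105 = 1.1429
k* = 1.1429^(1/0.6) ≈ 1.2493
y* = (k*)^α = 1.2493^0.4 ≈ 1.0931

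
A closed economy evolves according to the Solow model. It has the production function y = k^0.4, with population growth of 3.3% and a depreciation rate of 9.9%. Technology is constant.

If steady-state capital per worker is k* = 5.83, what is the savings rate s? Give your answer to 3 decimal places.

In steady state, investment equals break-even investment: s·k^α = (n + δ)·k.
So s / (n + δ) = (k*)^(1−α) = 5.83^0.6 = 2.8801.
Therefore s = 2.8801 × (n + δ) = 2.8801 × 0.132 = 0.3802.

s ≈ 0.380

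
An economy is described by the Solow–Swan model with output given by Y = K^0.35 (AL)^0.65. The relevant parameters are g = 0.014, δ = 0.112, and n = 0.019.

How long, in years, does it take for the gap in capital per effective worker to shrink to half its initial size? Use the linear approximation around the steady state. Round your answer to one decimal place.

about 7.4 years

Near the steady state the convergence rate is λ = (1 − α)(n + g + δ).
λ = (1 − 0.35) × 0.145 = 0.65 × 0.145 = 0.09425
Half-life = ln 2 / λ = 0.6931 / 0.09425 ≈ 7.35 years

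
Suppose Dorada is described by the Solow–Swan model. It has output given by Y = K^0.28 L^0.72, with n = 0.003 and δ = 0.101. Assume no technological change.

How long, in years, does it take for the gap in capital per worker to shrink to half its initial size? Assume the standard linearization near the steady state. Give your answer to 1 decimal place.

t_½ ≈ 9.3 years

Near the steady state the convergence rate is λ = (1 − α)(n + δ).
λ = (1 − 0.28) × 0.104 = 0.72 × 0.104 = 0.07488
Half-life = ln 2 / λ = 0.6931 / 0.07488 ≈ 9.26 years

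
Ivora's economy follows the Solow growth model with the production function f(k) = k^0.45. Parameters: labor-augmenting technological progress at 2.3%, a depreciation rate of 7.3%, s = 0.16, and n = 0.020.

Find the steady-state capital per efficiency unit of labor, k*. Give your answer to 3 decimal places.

k* = 1.794

In steady state, investment equals break-even investment: s·k^α = (n + g + δ)·k.
Dividing both sides by k: k^(1−α) = s / (n + g + δ).
k^0.55 = 0.16 / (0.020 + 0.023 + 0.073) = 0.16 / 0.116 = 1.3793
k* = 1.3793^(1/0.55) ≈ 1.7944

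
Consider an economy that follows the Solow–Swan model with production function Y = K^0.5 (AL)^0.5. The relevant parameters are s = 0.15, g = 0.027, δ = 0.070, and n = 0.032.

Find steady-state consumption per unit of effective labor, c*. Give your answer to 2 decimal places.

In steady state, investment equals break-even investment: s·k^α = (n + g + δ)·k.
Rearranging, k^(1−α) = s / (n + g + δ).
k^0.5 = 0.15 / (0.032 + 0.027 + 0.070) = 0.15 / 0.129 = 1.1628
k* = 1.1628^(1/0.5) ≈ 1.3521
y* = (k*)^α = 1.3521^0.5 ≈ 1.1628
c* = (1 − s)·y* = (1 − 0.15) × 1.1628 ≈ 0.9884

c* ≈ 0.99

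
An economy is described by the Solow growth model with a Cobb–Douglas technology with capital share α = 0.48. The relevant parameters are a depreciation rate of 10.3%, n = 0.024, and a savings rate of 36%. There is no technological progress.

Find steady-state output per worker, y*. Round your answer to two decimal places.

y* = 2.62

Steady state requires s·f(k) = (n + δ)·k, i.e. s·k^α = (n + δ)·k.
Dividing both sides by k: k^(1−α) = s / (n + δ).
k^0.52 = 0.36 / (0.024 + 0.103) = 0.36 / 0.127 = 2.8346
k* = 2.8346^(1/0.52) ≈ 7.4161
y* = (k*)^α = 7.4161^0.48 ≈ 2.6163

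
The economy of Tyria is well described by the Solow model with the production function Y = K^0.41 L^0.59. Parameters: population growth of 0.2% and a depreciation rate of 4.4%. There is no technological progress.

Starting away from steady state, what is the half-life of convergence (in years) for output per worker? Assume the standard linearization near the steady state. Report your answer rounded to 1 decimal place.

t_½ ≈ 25.5 years

Near the steady state the convergence rate is λ = (1 − α)(n + δ).
λ = (1 − 0.41) × 0.046 = 0.59 × 0.046 = 0.02714
Half-life = ln 2 / λ = 0.6931 / 0.02714 ≈ 25.54 years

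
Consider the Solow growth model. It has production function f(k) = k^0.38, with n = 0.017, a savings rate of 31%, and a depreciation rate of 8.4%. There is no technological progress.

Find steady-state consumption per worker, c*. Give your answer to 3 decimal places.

c* = 1.372

Steady state requires s·f(k) = (n + δ)·k, i.e. s·k^α = (n + δ)·k.
Rearranging, k^(1−α) = s / (n + δ).
k^0.62 = 0.31 / (0.017 + 0.084) = 0.31 / 0.101 = 3.0693
k* = 3.0693^(1/0.62) ≈ 6.1031
y* = (k*)^α = 6.1031^0.38 ≈ 1.9884
c* = (1 − s)·y* = (1 − 0.31) × 1.9884 ≈ 1.3720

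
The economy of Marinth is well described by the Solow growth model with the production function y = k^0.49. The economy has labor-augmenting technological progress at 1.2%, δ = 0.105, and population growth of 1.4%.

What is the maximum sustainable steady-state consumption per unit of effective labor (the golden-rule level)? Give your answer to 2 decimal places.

c_gold ≈ 1.81

At the golden rule, f'(k) = n + g + δ, so α·k^(α−1) = n + g + δ and k_gold = (α/(n + g + δ))^(1/(1−α)).
k_gold = (0.49/0.131)^(1/0.51) = 3.7405^1.9608 ≈ 13.2862
c_gold = f(k_gold) − (n + g + δ)·k_gold = 3.5519 − 0.131×13.2862 ≈ 1.8114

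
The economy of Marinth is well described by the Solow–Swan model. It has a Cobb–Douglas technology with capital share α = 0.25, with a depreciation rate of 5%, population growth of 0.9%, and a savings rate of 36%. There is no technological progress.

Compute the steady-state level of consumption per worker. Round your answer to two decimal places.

c* = 1.17

At the steady state, Δk = 0, so s·k^α = (n + δ)·k.
Dividing both sides by k: k^(1−α) = s / (n + δ).
k^0.75 = 0.36 / (0.009 + 0.050) = 0.36 / 0.059 = 6.1017
k* = 6.1017^(1/0.75) ≈ 11.1498
y* = (k*)^α = 11.1498^0.25 ≈ 1.8273
c* = (1 − s)·y* = (1 − 0.36) × 1.8273 ≈ 1.1695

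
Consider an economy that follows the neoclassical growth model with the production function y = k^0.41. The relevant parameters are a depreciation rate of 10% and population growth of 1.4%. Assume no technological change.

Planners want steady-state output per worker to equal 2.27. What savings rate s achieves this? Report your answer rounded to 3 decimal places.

s ≈ 0.371

In steady state, investment equals break-even investment: s·k^α = (n + δ)·k.
Since y* = [s/(n + δ)]^(α/(1−α)), we have s/(n + δ) = (y*)^((1−α)/α) = 2.27^1.439 = 3.2533.
Therefore s = 3.2533 × (n + δ) = 3.2533 × 0.114 = 0.3709.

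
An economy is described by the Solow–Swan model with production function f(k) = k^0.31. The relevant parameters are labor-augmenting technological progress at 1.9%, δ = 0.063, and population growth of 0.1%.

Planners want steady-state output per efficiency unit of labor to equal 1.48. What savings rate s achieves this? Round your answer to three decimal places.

s ≈ 0.199

Steady state requires s·f(k) = (n + g + δ)·k, i.e. s·k^α = (n + g + δ)·k.
Since y* = [s/(n + g + δ)]^(α/(1−α)), we have s/(n + g + δ) = (y*)^((1−α)/α) = 1.48^2.2258 = 2.3931.
Therefore s = 2.3931 × (n + g + δ) = 2.3931 × 0.083 = 0.1986.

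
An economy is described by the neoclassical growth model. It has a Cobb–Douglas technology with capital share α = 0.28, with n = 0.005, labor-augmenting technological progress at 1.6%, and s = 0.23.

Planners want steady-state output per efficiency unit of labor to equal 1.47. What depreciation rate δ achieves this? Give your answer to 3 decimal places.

At the steady state, Δk = 0, so s·k^α = (n + g + δ)·k.
Since y* = [s/(n + g + δ)]^(α/(1−α)), we have s/(n + g + δ) = (y*)^((1−α)/α) = 1.47^2.5714 = 2.6930.
Therefore n + g + δ = s / 2.6930 = 0.23 / 2.6930 = 0.0854, so δ = 0.0854 − 0.021 = 0.0644.

δ ≈ 0.064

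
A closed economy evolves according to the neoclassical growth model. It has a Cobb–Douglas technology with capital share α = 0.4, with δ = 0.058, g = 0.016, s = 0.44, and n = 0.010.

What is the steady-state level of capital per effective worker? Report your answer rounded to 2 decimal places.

k* ≈ 15.80

In steady state, investment equals break-even investment: s·k^α = (n + g + δ)·k.
Dividing both sides by k: k^(1−α) = s / (n + g + δ).
k^0.6 = 0.44 / (0.010 + 0.016 + 0.058) = 0.44 / 0.084 = 5.2381
k* = 5.2381^(1/0.6) ≈ 15.7988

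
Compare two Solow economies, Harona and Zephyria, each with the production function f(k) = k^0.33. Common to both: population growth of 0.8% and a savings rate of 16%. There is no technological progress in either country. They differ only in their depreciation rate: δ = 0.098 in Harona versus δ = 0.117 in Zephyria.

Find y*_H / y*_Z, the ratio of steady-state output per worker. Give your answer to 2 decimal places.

y*_H / y*_Z ≈ 1.08

Steady-state y* = [s/(n + δ)]^(α/(1−α)), so the ratio is [ (s_H/(n + δ)_H) / (s_Z/(n + δ)_Z) ]^0.4925.
s_H/(n + δ)_H = 0.16/0.106 = 1.5094; s_Z/(n + δ)_Z = 0.16/0.125 = 1.2800.
Ratio = (1.5094/1.2800)^0.4925 = 1.1792^0.4925 ≈ 1.0846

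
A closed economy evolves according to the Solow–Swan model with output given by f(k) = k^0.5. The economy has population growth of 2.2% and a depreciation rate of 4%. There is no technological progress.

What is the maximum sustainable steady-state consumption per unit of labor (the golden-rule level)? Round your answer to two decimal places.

At the golden rule, f'(k) = n + δ, so α·k^(α−1) = n + δ and k_gold = (α/(n + δ))^(1/(1−α)).
k_gold = (0.5/0.062)^(1/0.5) = 8.0645^2 ≈ 65.0362
c_gold = f(k_gold) − (n + δ)·k_gold = 8.0645 − 0.062×65.0362 ≈ 4.0323

c_gold ≈ 4.03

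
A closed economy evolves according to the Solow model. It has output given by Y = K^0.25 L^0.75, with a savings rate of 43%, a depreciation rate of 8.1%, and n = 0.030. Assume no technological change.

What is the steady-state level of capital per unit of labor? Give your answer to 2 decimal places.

At the steady state, Δk = 0, so s·k^α = (n + δ)·k.
Rearranging, k^(1−α) = s / (n + δ).
k^0.75 = 0.43 / (0.030 + 0.081) = 0.43 / 0.111 = 3.8739
k* = 3.8739^(1/0.75) ≈ 6.0841

k* = 6.08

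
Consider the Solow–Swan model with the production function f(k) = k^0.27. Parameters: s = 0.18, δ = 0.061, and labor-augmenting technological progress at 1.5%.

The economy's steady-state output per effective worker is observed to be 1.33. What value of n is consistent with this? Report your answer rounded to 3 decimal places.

In steady state, investment equals break-even investment: s·k^α = (n + g + δ)·k.
Since y* = [s/(n + g + δ)]^(α/(1−α)), we have s/(n + g + δ) = (y*)^((1−α)/α) = 1.33^2.7037 = 2.1620.
Therefore n + g + δ = s / 2.1620 = 0.18 / 2.1620 = 0.0833, so n = 0.0833 − 0.076 = 0.0073.

n ≈ 0.007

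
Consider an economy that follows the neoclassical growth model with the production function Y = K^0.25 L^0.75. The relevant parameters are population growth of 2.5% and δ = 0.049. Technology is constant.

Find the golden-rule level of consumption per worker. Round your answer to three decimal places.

At the golden rule, f'(k) = n + δ, so α·k^(α−1) = n + δ and k_gold = (α/(n + δ))^(1/(1−α)).
k_gold = (0.25/0.074)^(1/0.75) = 3.3784^1.3333 ≈ 5.0691
c_gold = f(k_gold) − (n + δ)·k_gold = 1.5005 − 0.074×5.0691 ≈ 1.1254

c_gold ≈ 1.125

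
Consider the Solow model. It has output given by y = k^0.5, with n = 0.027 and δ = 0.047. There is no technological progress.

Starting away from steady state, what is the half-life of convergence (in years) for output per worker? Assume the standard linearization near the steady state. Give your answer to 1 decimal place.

about 18.7 years

Near the steady state the convergence rate is λ = (1 − α)(n + δ).
λ = (1 − 0.5) × 0.074 = 0.5 × 0.074 = 0.0370
Half-life = ln 2 / λ = 0.6931 / 0.0370 ≈ 18.73 years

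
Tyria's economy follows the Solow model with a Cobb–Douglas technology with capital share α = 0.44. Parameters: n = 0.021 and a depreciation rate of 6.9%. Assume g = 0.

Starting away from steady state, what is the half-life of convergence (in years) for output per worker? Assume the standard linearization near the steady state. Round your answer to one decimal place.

half-life ≈ 13.8 years

Near the steady state the convergence rate is λ = (1 − α)(n + δ).
λ = (1 − 0.44) × 0.090 = 0.56 × 0.090 = 0.0504
Half-life = ln 2 / λ = 0.6931 / 0.0504 ≈ 13.75 years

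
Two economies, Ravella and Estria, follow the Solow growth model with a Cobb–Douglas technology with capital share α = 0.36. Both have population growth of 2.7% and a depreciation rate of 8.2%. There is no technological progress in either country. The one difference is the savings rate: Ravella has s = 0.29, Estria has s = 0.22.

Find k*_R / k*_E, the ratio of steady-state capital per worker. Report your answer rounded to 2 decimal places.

ratio ≈ 1.54

Steady-state k* = [s/(n + δ)]^(1/(1−α)), so the ratio is [ (s_R/(n + δ)_R) / (s_E/(n + δ)_E) ]^1.5625.
s_R/(n + δ)_R = 0.29/0.109 = 2.6606; s_E/(n + δ)_E = 0.22/0.109 = 2.0183.
Ratio = (2.6606/2.0183)^1.5625 = 1.3182^1.5625 ≈ 1.5398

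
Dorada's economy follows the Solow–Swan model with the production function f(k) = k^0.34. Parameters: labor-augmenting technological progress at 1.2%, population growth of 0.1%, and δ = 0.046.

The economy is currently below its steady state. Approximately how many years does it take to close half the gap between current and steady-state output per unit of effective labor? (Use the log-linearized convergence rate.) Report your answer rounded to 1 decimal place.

Near the steady state the convergence rate is λ = (1 − α)(n + g + δ).
λ = (1 − 0.34) × 0.059 = 0.66 × 0.059 = 0.03894
Half-life = ln 2 / λ = 0.6931 / 0.03894 ≈ 17.80 years

half-life ≈ 17.8 years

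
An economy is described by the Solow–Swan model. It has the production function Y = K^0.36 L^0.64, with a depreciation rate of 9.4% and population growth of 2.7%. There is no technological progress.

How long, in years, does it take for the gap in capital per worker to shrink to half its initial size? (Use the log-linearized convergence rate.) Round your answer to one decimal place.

t_½ ≈ 9.0 years

Near the steady state the convergence rate is λ = (1 − α)(n + δ).
λ = (1 − 0.36) × 0.121 = 0.64 × 0.121 = 0.07744
Half-life = ln 2 / λ = 0.6931 / 0.07744 ≈ 8.95 years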